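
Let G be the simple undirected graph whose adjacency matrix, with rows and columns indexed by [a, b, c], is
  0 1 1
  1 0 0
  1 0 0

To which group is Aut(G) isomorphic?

Z_2

The degree sequence is [2, 1, 1]; the two degree-1 vertices b and c are the ends of a path, so G = P_3. The only nontrivial automorphism of a path is the end-to-end reflection, so Aut(G) ≅ Z_2.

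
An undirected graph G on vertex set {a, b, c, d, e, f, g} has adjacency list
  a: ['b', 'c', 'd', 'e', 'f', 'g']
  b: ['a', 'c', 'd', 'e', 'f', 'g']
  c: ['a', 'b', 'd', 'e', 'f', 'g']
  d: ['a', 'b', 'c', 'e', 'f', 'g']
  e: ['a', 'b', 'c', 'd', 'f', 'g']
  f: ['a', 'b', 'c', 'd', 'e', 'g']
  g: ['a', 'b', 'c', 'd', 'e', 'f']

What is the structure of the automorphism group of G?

Every vertex has degree 6, so G is the complete graph K_7. Every bijection on the vertex set is an automorphism of K_7; hence Aut(K_7) ≅ S_7, order 5040.

S_7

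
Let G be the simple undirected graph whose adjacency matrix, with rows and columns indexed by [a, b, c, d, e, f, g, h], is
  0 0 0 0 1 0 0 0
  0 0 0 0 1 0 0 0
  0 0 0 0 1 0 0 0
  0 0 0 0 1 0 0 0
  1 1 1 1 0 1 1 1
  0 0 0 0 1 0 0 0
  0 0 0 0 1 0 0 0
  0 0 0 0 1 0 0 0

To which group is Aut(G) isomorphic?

Vertex e has degree 7 and every other vertex has degree 1, so G is the star K_{1,7} with centre e. The 7 leaves are pairwise interchangeable while the centre is fixed, giving Aut(G) = S_7.

S_7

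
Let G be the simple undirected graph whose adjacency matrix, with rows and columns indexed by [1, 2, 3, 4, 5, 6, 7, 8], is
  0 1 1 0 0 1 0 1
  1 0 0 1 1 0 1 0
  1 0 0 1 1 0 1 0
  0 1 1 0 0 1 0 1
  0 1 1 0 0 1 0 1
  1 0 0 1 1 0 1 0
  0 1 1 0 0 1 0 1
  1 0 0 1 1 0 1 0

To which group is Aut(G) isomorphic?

S_4 ≀ Z_2

G is 4-regular and bipartite with parts {2, 3, 6, 8} and {1, 4, 5, 7} (each part is independent and every cross-pair is an edge), so G = K_{4,4}. Each part can be permuted independently (S_4 × S_4) and the two equal-size parts can also be swapped, giving (S_4 × S_4) ⋊ Z_2 of order 2·(4!)² = 1152.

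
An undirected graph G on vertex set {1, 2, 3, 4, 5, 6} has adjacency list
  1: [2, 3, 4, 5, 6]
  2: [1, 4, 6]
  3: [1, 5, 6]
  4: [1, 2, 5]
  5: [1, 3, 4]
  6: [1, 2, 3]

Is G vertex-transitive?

No

Vertex 1 is the only vertex of degree 5, so every automorphism fixes it; G is not vertex-transitive.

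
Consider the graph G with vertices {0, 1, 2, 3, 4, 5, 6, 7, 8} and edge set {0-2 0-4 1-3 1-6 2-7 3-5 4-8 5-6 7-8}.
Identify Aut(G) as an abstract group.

D_4 × D_5

G has two connected components, {0, 2, 4, 7, 8} and {1, 3, 5, 6}; each is 2-regular, so G = C_5 ⊔ C_4. The components are non-isomorphic (different sizes), so Aut(G) = Aut(C_4) × Aut(C_5) = D_4 × D_5 of order 8·10 = 80.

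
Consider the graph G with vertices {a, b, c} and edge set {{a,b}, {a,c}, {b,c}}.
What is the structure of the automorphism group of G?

the symmetric group on 3 letters

Every vertex has degree 2, so G is the complete graph K_3. Every bijection on the vertex set is an automorphism of K_3; hence Aut(K_3) ≅ S_3, order 6.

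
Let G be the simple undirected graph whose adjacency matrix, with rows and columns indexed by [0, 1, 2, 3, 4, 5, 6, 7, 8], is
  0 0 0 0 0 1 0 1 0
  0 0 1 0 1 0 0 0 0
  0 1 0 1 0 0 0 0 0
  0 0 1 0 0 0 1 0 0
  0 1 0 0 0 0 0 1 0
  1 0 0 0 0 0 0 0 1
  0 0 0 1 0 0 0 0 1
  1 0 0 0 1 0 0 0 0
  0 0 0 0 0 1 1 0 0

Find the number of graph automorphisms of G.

G is 2-regular and connected on 9 vertices, i.e. the cycle C_9. The automorphisms of the 9-cycle are exactly the symmetries of a regular 9-gon: the dihedral group D_9, |D_9| = 18.

18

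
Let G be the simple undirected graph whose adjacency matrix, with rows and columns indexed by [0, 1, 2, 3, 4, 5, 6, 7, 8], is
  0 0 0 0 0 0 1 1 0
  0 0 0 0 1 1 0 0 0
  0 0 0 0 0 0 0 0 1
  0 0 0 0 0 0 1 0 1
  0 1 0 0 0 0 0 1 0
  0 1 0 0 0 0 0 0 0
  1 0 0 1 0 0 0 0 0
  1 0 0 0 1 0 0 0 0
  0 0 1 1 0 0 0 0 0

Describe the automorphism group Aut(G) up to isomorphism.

the cyclic group of order 2

The degree sequence is [2, 2, 1, 2, 2, 1, 2, 2, 2]; the two degree-1 vertices 2 and 5 are the ends of a path, so G = P_9. A path has exactly one nontrivial symmetry — reversal — giving Aut(G) of order 2.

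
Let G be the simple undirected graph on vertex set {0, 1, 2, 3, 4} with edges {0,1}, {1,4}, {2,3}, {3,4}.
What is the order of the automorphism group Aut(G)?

2

The degree sequence is [1, 2, 1, 2, 2]; the two degree-1 vertices 0 and 2 are the ends of a path, so G = P_5. The only nontrivial automorphism of a path is the end-to-end reflection, so Aut(G) ≅ Z_2.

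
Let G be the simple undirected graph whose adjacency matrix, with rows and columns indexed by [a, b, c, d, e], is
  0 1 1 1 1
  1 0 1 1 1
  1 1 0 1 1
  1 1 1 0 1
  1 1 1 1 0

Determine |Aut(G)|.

Every vertex has degree 4, so G is the complete graph K_5. Any permutation of the 5 vertices preserves K_5, so Aut(K_5) = S_5 of order 5! = 120.

120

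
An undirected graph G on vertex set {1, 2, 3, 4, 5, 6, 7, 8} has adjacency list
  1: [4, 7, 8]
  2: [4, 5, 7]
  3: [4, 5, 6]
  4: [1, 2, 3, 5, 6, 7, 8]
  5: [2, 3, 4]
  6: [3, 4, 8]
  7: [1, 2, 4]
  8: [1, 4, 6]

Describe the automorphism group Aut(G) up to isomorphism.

Vertex 4 is the unique vertex of degree 7; the remaining 7 vertices each have degree 3 and induce a cycle, so G is the wheel on 8 vertices with hub 4. With the hub fixed, the remaining symmetry is that of the rim cycle C_7, giving the dihedral group D_7.

the dihedral group of order 14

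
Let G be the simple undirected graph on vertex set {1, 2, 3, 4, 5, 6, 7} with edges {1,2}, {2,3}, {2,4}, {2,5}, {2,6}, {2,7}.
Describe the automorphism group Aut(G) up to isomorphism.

Vertex 2 has degree 6 and every other vertex has degree 1, so G is the star K_{1,6} with centre 2. Any automorphism fixes the centre and permutes the 6 leaves freely, so Aut(G) ≅ S_6 of order 6! = 720.

S_6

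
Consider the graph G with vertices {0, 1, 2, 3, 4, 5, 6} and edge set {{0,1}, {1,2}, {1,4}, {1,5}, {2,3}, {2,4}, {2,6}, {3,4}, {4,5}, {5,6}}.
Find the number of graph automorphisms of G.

Degrees alone do not determine every vertex (e.g. 1 and 2 both have degree 4), but their neighbour-degree multisets differ: N(1) has degrees [1, 3, 4, 4] while N(2) has degrees [2, 2, 4, 4]. Repeating this refinement separates all vertices, so the only automorphism is the identity.

1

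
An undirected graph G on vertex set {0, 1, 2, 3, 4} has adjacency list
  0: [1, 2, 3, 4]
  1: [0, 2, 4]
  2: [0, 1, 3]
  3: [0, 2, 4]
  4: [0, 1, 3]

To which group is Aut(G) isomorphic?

Vertex 0 is the unique vertex of degree 4; the remaining 4 vertices each have degree 3 and induce a cycle, so G is the wheel on 5 vertices with hub 0. With the hub fixed, the remaining symmetry is that of the rim cycle C_4, giving the dihedral group D_4.

the dihedral group of order 8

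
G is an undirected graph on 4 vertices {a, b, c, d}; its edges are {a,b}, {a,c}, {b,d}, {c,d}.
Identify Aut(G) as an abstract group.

the dihedral group of order 8

G is 2-regular and bipartite on 2^2 = 4 vertices with girth 4; it is the hypercube graph Q_2. The symmetry group of the 2-cube is the hyperoctahedral group B_2 = Z_2 ≀ S_2, of order 2^2·2! = 8.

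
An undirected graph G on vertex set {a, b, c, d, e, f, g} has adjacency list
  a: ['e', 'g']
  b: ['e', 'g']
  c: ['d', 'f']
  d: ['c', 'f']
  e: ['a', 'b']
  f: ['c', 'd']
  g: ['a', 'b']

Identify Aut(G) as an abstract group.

D_3 × D_4

G has two connected components, {a, b, e, g} and {c, d, f}; each is 2-regular, so G = C_4 ⊔ C_3. No automorphism exchanges components of different sizes, hence Aut(G) is the direct product D_3 × D_4, order 48.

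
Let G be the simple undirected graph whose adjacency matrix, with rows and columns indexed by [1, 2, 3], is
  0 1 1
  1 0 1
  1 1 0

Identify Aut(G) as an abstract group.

All 3 vertices are pairwise adjacent: G = K_3. Any permutation of the 3 vertices preserves K_3, so Aut(K_3) = S_3 of order 3! = 6.

S_3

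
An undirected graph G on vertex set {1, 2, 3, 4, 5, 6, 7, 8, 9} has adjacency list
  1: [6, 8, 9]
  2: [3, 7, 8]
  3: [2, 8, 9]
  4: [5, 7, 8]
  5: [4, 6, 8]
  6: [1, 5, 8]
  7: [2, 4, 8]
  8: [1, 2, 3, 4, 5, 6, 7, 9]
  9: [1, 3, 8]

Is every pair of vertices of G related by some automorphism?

Vertex 8 is the only vertex of degree 8, so every automorphism fixes it; G is not vertex-transitive.

No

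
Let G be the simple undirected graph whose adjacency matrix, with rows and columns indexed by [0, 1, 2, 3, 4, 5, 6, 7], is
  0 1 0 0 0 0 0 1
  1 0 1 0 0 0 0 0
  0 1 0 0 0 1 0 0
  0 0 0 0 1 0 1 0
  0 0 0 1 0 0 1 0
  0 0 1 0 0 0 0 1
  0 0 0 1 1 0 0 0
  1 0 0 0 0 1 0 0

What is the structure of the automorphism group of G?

G has two connected components, {0, 1, 2, 5, 7} and {3, 4, 6}; each is 2-regular, so G = C_5 ⊔ C_3. No automorphism exchanges components of different sizes, hence Aut(G) is the direct product D_3 × D_5, order 60.

D_3 × D_5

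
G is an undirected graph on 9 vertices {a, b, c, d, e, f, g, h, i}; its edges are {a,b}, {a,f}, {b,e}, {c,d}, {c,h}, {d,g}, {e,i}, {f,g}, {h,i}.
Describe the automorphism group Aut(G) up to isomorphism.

the dihedral group of order 18

Every vertex has degree 2 and the graph is connected, so G is the 9-cycle C_9. The automorphisms of the 9-cycle are exactly the symmetries of a regular 9-gon: the dihedral group D_9, |D_9| = 18.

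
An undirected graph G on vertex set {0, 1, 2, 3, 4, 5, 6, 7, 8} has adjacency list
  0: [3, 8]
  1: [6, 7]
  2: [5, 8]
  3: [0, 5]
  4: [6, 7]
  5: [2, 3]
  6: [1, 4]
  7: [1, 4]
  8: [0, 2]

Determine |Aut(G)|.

G has two connected components, {0, 2, 3, 5, 8} and {1, 4, 6, 7}; each is 2-regular, so G = C_5 ⊔ C_4. No automorphism exchanges components of different sizes, hence Aut(G) is the direct product D_4 × D_5, order 80.

80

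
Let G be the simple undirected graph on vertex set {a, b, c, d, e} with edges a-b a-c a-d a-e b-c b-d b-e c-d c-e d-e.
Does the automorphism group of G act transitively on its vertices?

Yes

Every vertex has degree 4, so G is the complete graph K_5. Every bijection on the vertex set is an automorphism of K_5; hence Aut(K_5) ≅ S_5, order 120. This group acts transitively on the 5 vertices.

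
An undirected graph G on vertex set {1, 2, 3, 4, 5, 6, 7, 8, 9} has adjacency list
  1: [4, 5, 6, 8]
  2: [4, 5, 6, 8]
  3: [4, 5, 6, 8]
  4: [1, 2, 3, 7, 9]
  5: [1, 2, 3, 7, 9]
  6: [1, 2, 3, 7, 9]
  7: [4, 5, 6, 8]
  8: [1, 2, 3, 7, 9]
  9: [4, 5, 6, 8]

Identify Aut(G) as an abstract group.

S_5 × S_4

The vertices split by degree into {4, 5, 6, 8} (degree 5) and {1, 2, 3, 7, 9} (degree 4); every edge runs between the two parts, so G is the complete bipartite graph K_{4,5}. The parts have unequal sizes, so no automorphism swaps them; each part is permuted independently, giving S_5 × S_4 of order 5!·4! = 2880.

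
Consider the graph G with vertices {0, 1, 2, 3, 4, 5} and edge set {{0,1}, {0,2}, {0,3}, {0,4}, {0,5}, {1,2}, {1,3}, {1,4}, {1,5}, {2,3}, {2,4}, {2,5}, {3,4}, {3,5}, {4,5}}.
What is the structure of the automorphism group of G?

the symmetric group on 6 letters

All 6 vertices are pairwise adjacent: G = K_6. Every bijection on the vertex set is an automorphism of K_6; hence Aut(K_6) ≅ S_6, order 720.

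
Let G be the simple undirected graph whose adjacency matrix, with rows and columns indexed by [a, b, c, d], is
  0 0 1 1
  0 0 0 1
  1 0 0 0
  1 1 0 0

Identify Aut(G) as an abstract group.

The degree sequence is [2, 1, 1, 2]; the two degree-1 vertices b and c are the ends of a path, so G = P_4. A path has exactly one nontrivial symmetry — reversal — giving Aut(G) of order 2.

C_2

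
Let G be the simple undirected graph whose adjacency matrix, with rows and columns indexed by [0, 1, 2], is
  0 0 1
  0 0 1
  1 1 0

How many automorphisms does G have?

2

The degree sequence is [1, 1, 2]; the two degree-1 vertices 0 and 1 are the ends of a path, so G = P_3. A path has exactly one nontrivial symmetry — reversal — giving Aut(G) of order 2.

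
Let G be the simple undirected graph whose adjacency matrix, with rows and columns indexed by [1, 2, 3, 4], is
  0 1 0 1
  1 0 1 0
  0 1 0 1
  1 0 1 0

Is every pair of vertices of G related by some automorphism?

G is 2-regular and bipartite on 2^2 = 4 vertices with girth 4; it is the hypercube graph Q_2. Aut(Q_2) consists of the signed permutations of the 2 coordinate axes: 2! permutations times 2^2 sign flips, so |Aut| = 2^2·2! = 8. This group acts transitively on the 4 vertices.

Yes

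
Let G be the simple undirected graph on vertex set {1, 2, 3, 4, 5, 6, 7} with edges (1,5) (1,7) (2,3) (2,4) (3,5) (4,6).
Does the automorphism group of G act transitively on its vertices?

No

Automorphisms preserve degree, but G has vertices of degree 1 and vertices of degree 2; no automorphism maps one to the other, so G is not vertex-transitive.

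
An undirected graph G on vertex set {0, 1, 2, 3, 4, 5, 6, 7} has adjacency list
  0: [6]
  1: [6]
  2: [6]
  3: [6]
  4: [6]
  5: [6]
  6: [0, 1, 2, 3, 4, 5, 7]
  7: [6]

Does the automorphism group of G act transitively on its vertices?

Vertex 6 is the only vertex of degree 7, so every automorphism fixes it; G is not vertex-transitive.

No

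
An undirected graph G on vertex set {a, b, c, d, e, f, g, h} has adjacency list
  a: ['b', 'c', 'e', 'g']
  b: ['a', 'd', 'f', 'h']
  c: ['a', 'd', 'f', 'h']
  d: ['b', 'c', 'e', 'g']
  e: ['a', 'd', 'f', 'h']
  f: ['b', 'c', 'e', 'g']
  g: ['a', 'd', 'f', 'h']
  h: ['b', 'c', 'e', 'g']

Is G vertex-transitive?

G is 4-regular and bipartite with parts {b, c, e, g} and {a, d, f, h} (each part is independent and every cross-pair is an edge), so G = K_{4,4}. Aut(K_{4,4}) is the wreath product S_4 ≀ Z_2: permute within each part, then optionally swap the parts; |Aut| = 2·(4!)² = 1152. This group acts transitively on the 8 vertices.

Yes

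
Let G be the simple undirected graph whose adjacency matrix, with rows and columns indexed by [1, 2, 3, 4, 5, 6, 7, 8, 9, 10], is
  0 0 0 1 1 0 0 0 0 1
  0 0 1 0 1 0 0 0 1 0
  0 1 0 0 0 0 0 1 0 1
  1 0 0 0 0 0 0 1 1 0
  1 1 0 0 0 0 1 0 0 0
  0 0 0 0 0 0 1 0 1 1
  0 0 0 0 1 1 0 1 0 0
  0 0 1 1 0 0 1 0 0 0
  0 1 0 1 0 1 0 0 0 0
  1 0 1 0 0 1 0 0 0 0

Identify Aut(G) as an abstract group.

S_5

G is 3-regular on 10 vertices with no triangles and no 4-cycles (girth 5): this is the Petersen graph. It is a classical fact that the Petersen graph has automorphism group S_5 (order 120), arising from its description as the Kneser graph K(5,2).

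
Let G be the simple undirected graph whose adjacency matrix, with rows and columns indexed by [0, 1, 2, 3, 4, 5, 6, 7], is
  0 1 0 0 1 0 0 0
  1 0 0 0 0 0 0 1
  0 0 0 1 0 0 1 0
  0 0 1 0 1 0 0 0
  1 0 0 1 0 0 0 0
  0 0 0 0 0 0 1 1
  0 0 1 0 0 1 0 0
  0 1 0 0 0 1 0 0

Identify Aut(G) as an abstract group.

G is 2-regular and connected on 8 vertices, i.e. the cycle C_8. C_8 has 8 rotations and 8 reflections, so Aut(C_8) ≅ D_8 of order 16.

the dihedral group of order 16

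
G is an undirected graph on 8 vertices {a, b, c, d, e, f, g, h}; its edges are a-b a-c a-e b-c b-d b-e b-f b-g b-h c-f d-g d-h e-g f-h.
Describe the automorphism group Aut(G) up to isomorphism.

D_7

Vertex b is the unique vertex of degree 7; the remaining 7 vertices each have degree 3 and induce a cycle, so G is the wheel on 8 vertices with hub b. Every automorphism fixes the hub and acts on the rim 7-cycle, so Aut(G) ≅ Aut(C_7) = D_7 of order 14.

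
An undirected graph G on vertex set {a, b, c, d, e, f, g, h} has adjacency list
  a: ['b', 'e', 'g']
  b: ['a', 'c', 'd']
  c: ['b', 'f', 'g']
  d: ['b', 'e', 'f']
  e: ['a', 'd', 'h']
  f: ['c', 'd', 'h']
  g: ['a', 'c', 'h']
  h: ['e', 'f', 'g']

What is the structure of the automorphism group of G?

the hyperoctahedral group B_3

G is 3-regular and bipartite on 2^3 = 8 vertices with girth 4; it is the hypercube graph Q_3. Aut(Q_3) consists of the signed permutations of the 3 coordinate axes: 3! permutations times 2^3 sign flips, so |Aut| = 2^3·3! = 48.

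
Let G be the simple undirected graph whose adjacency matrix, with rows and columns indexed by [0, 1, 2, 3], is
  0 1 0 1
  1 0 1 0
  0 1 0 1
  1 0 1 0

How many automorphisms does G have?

8

G is 2-regular and bipartite on 2^2 = 4 vertices with girth 4; it is the hypercube graph Q_2. Aut(Q_2) consists of the signed permutations of the 2 coordinate axes: 2! permutations times 2^2 sign flips, so |Aut| = 2^2·2! = 8.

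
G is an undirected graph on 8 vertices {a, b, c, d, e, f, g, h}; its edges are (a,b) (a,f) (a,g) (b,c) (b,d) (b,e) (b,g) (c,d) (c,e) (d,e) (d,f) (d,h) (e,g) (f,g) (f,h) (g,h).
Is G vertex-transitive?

Automorphisms preserve degree, but G has vertices of degree 3 and vertices of degree 5; no automorphism maps one to the other, so G is not vertex-transitive.

No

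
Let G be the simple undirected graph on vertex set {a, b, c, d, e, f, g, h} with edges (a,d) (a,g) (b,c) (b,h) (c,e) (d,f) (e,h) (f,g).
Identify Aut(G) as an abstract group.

D_4 ≀ Z_2

G has two connected components, {b, c, e, h} and {a, d, f, g}; each is 2-regular, so G = C_4 ⊔ C_4. With two isomorphic components, Aut(G) = Aut(C_4) ≀ S_2 = (D_4 × D_4) ⋊ Z_2: permute each cycle by D_4, then optionally swap the two cycles. Order 2·(2·4)² = 128.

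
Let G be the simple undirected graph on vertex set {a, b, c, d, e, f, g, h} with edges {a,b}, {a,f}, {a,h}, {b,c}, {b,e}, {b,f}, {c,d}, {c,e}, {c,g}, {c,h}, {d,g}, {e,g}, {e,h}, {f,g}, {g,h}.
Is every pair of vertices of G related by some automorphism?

Vertex d is the only vertex of degree 2, so every automorphism fixes it; G is not vertex-transitive.

No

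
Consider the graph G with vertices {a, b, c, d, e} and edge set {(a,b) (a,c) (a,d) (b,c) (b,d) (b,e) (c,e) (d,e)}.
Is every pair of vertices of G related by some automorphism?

Vertex b is the only vertex of degree 4, so every automorphism fixes it; G is not vertex-transitive.

No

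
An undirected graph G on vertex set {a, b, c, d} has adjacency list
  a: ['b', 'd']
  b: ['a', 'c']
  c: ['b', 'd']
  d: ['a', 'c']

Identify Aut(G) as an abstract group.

D_4

G is 2-regular and connected on 4 vertices, i.e. the cycle C_4. The automorphisms of the 4-cycle are exactly the symmetries of a regular 4-gon: the dihedral group D_4, |D_4| = 8.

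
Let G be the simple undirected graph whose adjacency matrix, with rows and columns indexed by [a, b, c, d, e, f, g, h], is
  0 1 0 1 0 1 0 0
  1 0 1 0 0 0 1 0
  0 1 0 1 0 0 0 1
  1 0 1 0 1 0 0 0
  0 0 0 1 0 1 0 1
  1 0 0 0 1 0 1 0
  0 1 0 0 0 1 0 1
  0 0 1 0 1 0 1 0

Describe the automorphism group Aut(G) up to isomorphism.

the hyperoctahedral group B_3

G is 3-regular and bipartite on 2^3 = 8 vertices with girth 4; it is the hypercube graph Q_3. Aut(Q_3) consists of the signed permutations of the 3 coordinate axes: 3! permutations times 2^3 sign flips, so |Aut| = 2^3·3! = 48.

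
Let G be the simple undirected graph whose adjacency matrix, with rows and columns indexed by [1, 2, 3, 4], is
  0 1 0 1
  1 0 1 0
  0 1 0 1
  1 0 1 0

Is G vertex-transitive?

Yes

Every vertex has degree 2 and the graph is connected, so G is the 4-cycle C_4. C_4 has 4 rotations and 4 reflections, so Aut(C_4) ≅ D_4 of order 8. Under this action every vertex can be carried to every other, so G is vertex-transitive.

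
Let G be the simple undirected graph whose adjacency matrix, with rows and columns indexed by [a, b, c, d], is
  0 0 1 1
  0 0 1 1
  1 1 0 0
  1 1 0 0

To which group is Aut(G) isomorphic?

G is 2-regular and connected on 4 vertices, i.e. the cycle C_4. The automorphisms of the 4-cycle are exactly the symmetries of a regular 4-gon: the dihedral group D_4, |D_4| = 8.

D_4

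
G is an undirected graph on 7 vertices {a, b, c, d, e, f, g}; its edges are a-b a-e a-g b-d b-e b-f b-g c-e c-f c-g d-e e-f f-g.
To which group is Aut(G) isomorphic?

Degrees alone do not determine every vertex (e.g. a and c both have degree 3), but their neighbour-degree multisets differ: N(a) has degrees [4, 5, 5] while N(c) has degrees [4, 4, 5]. Repeating this refinement separates all vertices, so the only automorphism is the identity.

the trivial group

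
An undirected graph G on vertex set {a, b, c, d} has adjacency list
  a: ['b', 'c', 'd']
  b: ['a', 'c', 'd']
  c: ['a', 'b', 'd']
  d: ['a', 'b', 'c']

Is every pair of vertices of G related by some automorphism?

Every vertex has degree 3, so G is the complete graph K_4. Every bijection on the vertex set is an automorphism of K_4; hence Aut(K_4) ≅ S_4, order 24. This group acts transitively on the 4 vertices.

Yes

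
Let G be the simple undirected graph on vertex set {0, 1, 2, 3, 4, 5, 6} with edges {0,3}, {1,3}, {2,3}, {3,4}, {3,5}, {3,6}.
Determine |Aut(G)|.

720

Vertex 3 has degree 6 and every other vertex has degree 1, so G is the star K_{1,6} with centre 3. The 6 leaves are pairwise interchangeable while the centre is fixed, giving Aut(G) = S_6.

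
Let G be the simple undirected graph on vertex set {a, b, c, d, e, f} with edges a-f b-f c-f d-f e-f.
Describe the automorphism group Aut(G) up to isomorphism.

Vertex f has degree 5 and every other vertex has degree 1, so G is the star K_{1,5} with centre f. The 5 leaves are pairwise interchangeable while the centre is fixed, giving Aut(G) = S_5.

S_5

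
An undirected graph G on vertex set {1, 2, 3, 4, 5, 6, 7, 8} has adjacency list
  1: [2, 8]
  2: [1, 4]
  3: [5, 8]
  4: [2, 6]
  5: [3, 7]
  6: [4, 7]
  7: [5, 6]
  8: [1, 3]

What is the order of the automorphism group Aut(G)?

G is 2-regular and connected on 8 vertices, i.e. the cycle C_8. The automorphisms of the 8-cycle are exactly the symmetries of a regular 8-gon: the dihedral group D_8, |D_8| = 16.

16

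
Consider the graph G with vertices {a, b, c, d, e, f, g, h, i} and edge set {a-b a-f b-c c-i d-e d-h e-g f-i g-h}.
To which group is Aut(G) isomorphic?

G has two connected components, {a, b, c, f, i} and {d, e, g, h}; each is 2-regular, so G = C_5 ⊔ C_4. No automorphism exchanges components of different sizes, hence Aut(G) is the direct product D_5 × D_4, order 80.

D_5 × D_4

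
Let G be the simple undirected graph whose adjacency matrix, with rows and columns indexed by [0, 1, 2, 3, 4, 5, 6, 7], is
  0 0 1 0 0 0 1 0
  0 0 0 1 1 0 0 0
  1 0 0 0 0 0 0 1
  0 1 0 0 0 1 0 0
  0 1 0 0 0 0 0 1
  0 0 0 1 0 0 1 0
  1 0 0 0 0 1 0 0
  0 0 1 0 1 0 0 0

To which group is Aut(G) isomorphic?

D_8

G is 2-regular and connected on 8 vertices, i.e. the cycle C_8. C_8 has 8 rotations and 8 reflections, so Aut(C_8) ≅ D_8 of order 16.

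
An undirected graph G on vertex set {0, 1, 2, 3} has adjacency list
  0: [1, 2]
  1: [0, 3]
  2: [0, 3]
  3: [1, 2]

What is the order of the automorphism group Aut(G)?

G is 2-regular and bipartite on 2^2 = 4 vertices with girth 4; it is the hypercube graph Q_2. The symmetry group of the 2-cube is the hyperoctahedral group B_2 = Z_2 ≀ S_2, of order 2^2·2! = 8.

8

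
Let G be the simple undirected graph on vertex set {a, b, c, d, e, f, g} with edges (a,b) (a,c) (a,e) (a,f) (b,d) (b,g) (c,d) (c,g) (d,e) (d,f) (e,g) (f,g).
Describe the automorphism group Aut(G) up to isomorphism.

The vertices split by degree into {a, d, g} (degree 4) and {b, c, e, f} (degree 3); every edge runs between the two parts, so G is the complete bipartite graph K_{3,4}. The parts have unequal sizes, so no automorphism swaps them; each part is permuted independently, giving S_3 × S_4 of order 3!·4! = 144.

S_3 × S_4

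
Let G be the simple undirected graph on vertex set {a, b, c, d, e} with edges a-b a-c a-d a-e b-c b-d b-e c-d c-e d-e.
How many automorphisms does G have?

Every vertex has degree 4, so G is the complete graph K_5. Any permutation of the 5 vertices preserves K_5, so Aut(K_5) = S_5 of order 5! = 120.

120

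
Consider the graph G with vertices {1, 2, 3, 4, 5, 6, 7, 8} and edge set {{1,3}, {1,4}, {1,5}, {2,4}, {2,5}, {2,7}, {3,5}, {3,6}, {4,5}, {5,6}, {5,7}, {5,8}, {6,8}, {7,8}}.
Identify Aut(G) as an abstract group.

D_7

Vertex 5 is the unique vertex of degree 7; the remaining 7 vertices each have degree 3 and induce a cycle, so G is the wheel on 8 vertices with hub 5. Every automorphism fixes the hub and acts on the rim 7-cycle, so Aut(G) ≅ Aut(C_7) = D_7 of order 14.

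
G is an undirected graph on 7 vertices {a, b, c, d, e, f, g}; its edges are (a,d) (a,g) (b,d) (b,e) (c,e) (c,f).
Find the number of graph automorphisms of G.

2

The degree sequence is [2, 2, 2, 2, 2, 1, 1]; the two degree-1 vertices f and g are the ends of a path, so G = P_7. The only nontrivial automorphism of a path is the end-to-end reflection, so Aut(G) ≅ Z_2.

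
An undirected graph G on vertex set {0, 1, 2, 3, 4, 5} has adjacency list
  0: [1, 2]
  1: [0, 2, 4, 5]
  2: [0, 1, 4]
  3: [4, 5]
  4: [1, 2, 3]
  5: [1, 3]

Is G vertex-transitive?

Vertex 1 is the only vertex of degree 4, so every automorphism fixes it; G is not vertex-transitive.

No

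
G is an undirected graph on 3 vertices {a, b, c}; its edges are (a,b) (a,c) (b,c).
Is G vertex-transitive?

Yes

All 3 vertices are pairwise adjacent: G = K_3. Any permutation of the 3 vertices preserves K_3, so Aut(K_3) = S_3 of order 3! = 6. This group acts transitively on the 3 vertices.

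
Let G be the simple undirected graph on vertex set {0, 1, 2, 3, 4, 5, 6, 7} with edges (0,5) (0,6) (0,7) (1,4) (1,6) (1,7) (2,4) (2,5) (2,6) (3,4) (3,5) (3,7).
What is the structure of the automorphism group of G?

Z_2^3 ⋊ S_3

G is 3-regular and bipartite on 2^3 = 8 vertices with girth 4; it is the hypercube graph Q_3. The symmetry group of the 3-cube is the hyperoctahedral group B_3 = Z_2 ≀ S_3, of order 2^3·3! = 48.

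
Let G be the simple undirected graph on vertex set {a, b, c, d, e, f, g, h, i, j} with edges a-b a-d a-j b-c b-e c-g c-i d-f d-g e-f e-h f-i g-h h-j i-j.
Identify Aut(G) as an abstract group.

G is 3-regular on 10 vertices with no triangles and no 4-cycles (girth 5): this is the Petersen graph. Viewing the Petersen graph as the Kneser graph K(5,2) — vertices are 2-subsets of {1,…,5}, edges join disjoint pairs — its automorphisms are exactly the permutations of the 5-element set, so Aut ≅ S_5 of order 120.

S_5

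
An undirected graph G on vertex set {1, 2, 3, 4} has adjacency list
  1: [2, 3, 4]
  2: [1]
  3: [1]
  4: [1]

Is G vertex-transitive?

No

Vertex 1 is the only vertex of degree 3, so every automorphism fixes it; G is not vertex-transitive.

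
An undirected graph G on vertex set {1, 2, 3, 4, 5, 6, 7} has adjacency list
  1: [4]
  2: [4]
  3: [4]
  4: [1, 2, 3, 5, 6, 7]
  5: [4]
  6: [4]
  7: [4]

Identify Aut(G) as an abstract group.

S_6

Vertex 4 has degree 6 and every other vertex has degree 1, so G is the star K_{1,6} with centre 4. Any automorphism fixes the centre and permutes the 6 leaves freely, so Aut(G) ≅ S_6 of order 6! = 720.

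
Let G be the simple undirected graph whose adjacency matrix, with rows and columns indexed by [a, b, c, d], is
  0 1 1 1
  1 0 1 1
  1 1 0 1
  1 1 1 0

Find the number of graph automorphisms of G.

24

All 4 vertices are pairwise adjacent: G = K_4. Any permutation of the 4 vertices preserves K_4, so Aut(K_4) = S_4 of order 4! = 24.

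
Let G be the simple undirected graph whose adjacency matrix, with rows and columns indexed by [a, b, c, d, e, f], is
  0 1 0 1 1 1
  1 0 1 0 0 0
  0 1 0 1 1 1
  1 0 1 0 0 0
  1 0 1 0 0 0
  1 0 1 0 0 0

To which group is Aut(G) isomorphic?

S_2 × S_4

The vertices split by degree into {a, c} (degree 4) and {b, d, e, f} (degree 2); every edge runs between the two parts, so G is the complete bipartite graph K_{2,4}. The parts have unequal sizes, so no automorphism swaps them; each part is permuted independently, giving S_2 × S_4 of order 2!·4! = 48.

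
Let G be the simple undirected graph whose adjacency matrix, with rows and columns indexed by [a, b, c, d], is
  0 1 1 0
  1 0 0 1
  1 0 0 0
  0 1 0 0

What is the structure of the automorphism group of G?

The degree sequence is [2, 2, 1, 1]; the two degree-1 vertices c and d are the ends of a path, so G = P_4. A path has exactly one nontrivial symmetry — reversal — giving Aut(G) of order 2.

Z_2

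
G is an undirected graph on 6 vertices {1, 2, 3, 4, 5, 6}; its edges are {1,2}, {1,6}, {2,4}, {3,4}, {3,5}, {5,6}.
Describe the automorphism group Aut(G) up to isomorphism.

D_6

Every vertex has degree 2 and the graph is connected, so G is the 6-cycle C_6. C_6 has 6 rotations and 6 reflections, so Aut(C_6) ≅ D_6 of order 12.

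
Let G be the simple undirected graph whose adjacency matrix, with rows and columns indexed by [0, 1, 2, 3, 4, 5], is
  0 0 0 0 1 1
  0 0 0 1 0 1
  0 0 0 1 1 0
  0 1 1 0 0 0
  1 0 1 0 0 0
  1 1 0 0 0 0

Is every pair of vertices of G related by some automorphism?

G is 2-regular and connected on 6 vertices, i.e. the cycle C_6. The automorphisms of the 6-cycle are exactly the symmetries of a regular 6-gon: the dihedral group D_6, |D_6| = 12. Under this action every vertex can be carried to every other, so G is vertex-transitive.

Yes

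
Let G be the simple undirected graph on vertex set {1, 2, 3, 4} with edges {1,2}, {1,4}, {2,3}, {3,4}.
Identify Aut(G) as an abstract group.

G is 2-regular and bipartite on 2^2 = 4 vertices with girth 4; it is the hypercube graph Q_2. Aut(Q_2) consists of the signed permutations of the 2 coordinate axes: 2! permutations times 2^2 sign flips, so |Aut| = 2^2·2! = 8.

Z_2^2 ⋊ S_2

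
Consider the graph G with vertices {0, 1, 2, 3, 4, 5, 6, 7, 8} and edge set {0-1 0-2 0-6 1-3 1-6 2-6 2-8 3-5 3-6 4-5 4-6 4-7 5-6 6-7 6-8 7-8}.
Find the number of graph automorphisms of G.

16

Vertex 6 is the unique vertex of degree 8; the remaining 8 vertices each have degree 3 and induce a cycle, so G is the wheel on 9 vertices with hub 6. Every automorphism fixes the hub and acts on the rim 8-cycle, so Aut(G) ≅ Aut(C_8) = D_8 of order 16.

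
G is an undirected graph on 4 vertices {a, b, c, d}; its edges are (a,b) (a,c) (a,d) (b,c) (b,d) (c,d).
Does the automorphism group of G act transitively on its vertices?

Yes

Every vertex has degree 3, so G is the complete graph K_4. Any permutation of the 4 vertices preserves K_4, so Aut(K_4) = S_4 of order 4! = 24. Under this action every vertex can be carried to every other, so G is vertex-transitive.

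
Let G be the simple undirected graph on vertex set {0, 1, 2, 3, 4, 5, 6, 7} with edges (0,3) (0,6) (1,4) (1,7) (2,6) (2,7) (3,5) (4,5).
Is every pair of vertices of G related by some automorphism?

G is 2-regular and connected on 8 vertices, i.e. the cycle C_8. The automorphisms of the 8-cycle are exactly the symmetries of a regular 8-gon: the dihedral group D_8, |D_8| = 16. Under this action every vertex can be carried to every other, so G is vertex-transitive.

Yes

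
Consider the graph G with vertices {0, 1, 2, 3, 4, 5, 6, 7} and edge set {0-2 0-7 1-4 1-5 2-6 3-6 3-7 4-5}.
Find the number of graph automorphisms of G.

G has two connected components, {0, 2, 3, 6, 7} and {1, 4, 5}; each is 2-regular, so G = C_5 ⊔ C_3. The components are non-isomorphic (different sizes), so Aut(G) = Aut(C_3) × Aut(C_5) = D_3 × D_5 of order 6·10 = 60.

60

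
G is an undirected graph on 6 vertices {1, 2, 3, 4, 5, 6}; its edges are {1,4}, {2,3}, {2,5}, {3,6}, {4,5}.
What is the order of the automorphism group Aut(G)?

The degree sequence is [1, 2, 2, 2, 2, 1]; the two degree-1 vertices 1 and 6 are the ends of a path, so G = P_6. A path has exactly one nontrivial symmetry — reversal — giving Aut(G) of order 2.

2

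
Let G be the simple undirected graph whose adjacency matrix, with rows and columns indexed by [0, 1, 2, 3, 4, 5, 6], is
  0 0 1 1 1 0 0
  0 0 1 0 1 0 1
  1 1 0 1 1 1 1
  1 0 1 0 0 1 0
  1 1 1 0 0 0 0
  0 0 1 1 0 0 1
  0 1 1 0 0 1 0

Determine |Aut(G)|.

Vertex 2 is the unique vertex of degree 6; the remaining 6 vertices each have degree 3 and induce a cycle, so G is the wheel on 7 vertices with hub 2. With the hub fixed, the remaining symmetry is that of the rim cycle C_6, giving the dihedral group D_6.

12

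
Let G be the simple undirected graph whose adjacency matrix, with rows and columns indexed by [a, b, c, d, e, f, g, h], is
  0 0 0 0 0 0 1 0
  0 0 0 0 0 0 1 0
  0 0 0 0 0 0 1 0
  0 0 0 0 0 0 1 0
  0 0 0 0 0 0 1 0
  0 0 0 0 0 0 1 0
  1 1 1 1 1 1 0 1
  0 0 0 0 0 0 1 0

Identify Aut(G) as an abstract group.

Vertex g has degree 7 and every other vertex has degree 1, so G is the star K_{1,7} with centre g. Any automorphism fixes the centre and permutes the 7 leaves freely, so Aut(G) ≅ S_7 of order 7! = 5040.

the symmetric group on 7 letters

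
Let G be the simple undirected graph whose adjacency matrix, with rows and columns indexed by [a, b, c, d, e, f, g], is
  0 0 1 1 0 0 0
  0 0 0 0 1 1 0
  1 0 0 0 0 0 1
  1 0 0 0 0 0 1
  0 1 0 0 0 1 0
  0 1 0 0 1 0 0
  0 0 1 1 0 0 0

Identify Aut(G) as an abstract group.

D_3 × D_4

G has two connected components, {a, c, d, g} and {b, e, f}; each is 2-regular, so G = C_4 ⊔ C_3. No automorphism exchanges components of different sizes, hence Aut(G) is the direct product D_3 × D_4, order 48.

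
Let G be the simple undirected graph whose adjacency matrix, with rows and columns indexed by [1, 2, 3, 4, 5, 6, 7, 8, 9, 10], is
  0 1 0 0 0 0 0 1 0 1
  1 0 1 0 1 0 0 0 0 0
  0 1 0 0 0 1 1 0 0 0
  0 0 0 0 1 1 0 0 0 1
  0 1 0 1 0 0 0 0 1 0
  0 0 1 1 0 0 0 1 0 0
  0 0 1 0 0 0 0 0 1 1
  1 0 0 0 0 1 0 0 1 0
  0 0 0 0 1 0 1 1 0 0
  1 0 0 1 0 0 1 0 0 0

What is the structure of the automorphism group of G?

S_5

G is 3-regular on 10 vertices with no triangles and no 4-cycles (girth 5): this is the Petersen graph. It is a classical fact that the Petersen graph has automorphism group S_5 (order 120), arising from its description as the Kneser graph K(5,2).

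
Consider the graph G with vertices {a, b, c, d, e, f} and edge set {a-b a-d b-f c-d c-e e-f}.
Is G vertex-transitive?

Yes

Every vertex has degree 2 and the graph is connected, so G is the 6-cycle C_6. C_6 has 6 rotations and 6 reflections, so Aut(C_6) ≅ D_6 of order 12. Under this action every vertex can be carried to every other, so G is vertex-transitive.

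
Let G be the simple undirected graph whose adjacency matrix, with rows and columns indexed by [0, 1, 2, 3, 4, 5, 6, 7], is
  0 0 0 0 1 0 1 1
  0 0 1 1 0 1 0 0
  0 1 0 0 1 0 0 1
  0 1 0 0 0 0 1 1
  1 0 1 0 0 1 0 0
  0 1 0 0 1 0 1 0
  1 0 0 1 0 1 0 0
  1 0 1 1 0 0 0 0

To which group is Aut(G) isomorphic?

Z_2^3 ⋊ S_3

G is 3-regular and bipartite on 2^3 = 8 vertices with girth 4; it is the hypercube graph Q_3. The symmetry group of the 3-cube is the hyperoctahedral group B_3 = Z_2 ≀ S_3, of order 2^3·3! = 48.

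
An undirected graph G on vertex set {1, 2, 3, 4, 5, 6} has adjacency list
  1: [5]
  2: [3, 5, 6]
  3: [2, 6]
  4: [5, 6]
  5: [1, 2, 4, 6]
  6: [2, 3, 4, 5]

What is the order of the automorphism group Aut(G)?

Degrees alone do not determine every vertex (e.g. 3 and 4 both have degree 2), but their neighbour-degree multisets differ: N(3) has degrees [3, 4] while N(4) has degrees [4, 4]. Repeating this refinement separates all vertices, so the only automorphism is the identity.

1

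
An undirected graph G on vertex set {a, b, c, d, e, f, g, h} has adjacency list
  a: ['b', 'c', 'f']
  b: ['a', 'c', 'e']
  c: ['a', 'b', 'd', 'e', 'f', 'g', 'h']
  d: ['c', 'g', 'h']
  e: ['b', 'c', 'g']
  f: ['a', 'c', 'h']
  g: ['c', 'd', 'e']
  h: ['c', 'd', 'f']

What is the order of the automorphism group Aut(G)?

Vertex c is the unique vertex of degree 7; the remaining 7 vertices each have degree 3 and induce a cycle, so G is the wheel on 8 vertices with hub c. With the hub fixed, the remaining symmetry is that of the rim cycle C_7, giving the dihedral group D_7.

14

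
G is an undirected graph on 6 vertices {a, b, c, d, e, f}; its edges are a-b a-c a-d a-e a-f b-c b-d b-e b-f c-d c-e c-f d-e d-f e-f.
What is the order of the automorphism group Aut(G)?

720

All 6 vertices are pairwise adjacent: G = K_6. Every bijection on the vertex set is an automorphism of K_6; hence Aut(K_6) ≅ S_6, order 720.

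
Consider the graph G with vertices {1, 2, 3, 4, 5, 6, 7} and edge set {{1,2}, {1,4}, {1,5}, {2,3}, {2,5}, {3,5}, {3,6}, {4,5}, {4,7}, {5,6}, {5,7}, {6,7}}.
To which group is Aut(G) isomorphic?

Vertex 5 is the unique vertex of degree 6; the remaining 6 vertices each have degree 3 and induce a cycle, so G is the wheel on 7 vertices with hub 5. With the hub fixed, the remaining symmetry is that of the rim cycle C_6, giving the dihedral group D_6.

D_6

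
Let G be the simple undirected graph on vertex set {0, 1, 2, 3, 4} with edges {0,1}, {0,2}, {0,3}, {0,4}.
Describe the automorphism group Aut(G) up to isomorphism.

Vertex 0 has degree 4 and every other vertex has degree 1, so G is the star K_{1,4} with centre 0. The 4 leaves are pairwise interchangeable while the centre is fixed, giving Aut(G) = S_4.

S_4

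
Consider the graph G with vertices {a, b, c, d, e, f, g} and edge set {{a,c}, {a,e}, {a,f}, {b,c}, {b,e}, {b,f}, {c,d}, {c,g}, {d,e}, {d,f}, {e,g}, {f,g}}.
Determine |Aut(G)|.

144

The vertices split by degree into {c, e, f} (degree 4) and {a, b, d, g} (degree 3); every edge runs between the two parts, so G is the complete bipartite graph K_{3,4}. The parts have unequal sizes, so no automorphism swaps them; each part is permuted independently, giving S_3 × S_4 of order 3!·4! = 144.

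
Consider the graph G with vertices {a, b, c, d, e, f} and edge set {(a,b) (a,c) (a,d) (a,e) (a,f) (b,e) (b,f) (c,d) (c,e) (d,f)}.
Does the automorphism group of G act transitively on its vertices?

No

Vertex a is the only vertex of degree 5, so every automorphism fixes it; G is not vertex-transitive.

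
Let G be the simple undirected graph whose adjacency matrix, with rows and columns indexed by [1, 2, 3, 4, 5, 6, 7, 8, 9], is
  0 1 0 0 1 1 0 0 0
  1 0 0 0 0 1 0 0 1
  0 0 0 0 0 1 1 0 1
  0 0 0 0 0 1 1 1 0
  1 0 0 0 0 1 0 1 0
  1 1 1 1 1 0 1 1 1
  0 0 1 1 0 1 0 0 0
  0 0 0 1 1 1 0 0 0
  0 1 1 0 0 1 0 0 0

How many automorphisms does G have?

16

Vertex 6 is the unique vertex of degree 8; the remaining 8 vertices each have degree 3 and induce a cycle, so G is the wheel on 9 vertices with hub 6. Every automorphism fixes the hub and acts on the rim 8-cycle, so Aut(G) ≅ Aut(C_8) = D_8 of order 16.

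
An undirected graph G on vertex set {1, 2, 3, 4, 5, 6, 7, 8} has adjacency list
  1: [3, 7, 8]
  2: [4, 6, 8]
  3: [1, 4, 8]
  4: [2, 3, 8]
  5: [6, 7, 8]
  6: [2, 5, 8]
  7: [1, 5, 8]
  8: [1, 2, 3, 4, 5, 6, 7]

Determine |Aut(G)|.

14

Vertex 8 is the unique vertex of degree 7; the remaining 7 vertices each have degree 3 and induce a cycle, so G is the wheel on 8 vertices with hub 8. With the hub fixed, the remaining symmetry is that of the rim cycle C_7, giving the dihedral group D_7.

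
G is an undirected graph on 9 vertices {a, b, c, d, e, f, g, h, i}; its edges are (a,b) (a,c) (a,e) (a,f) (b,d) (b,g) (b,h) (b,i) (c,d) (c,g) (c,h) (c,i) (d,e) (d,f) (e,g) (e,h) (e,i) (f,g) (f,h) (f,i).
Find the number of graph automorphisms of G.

The vertices split by degree into {b, c, e, f} (degree 5) and {a, d, g, h, i} (degree 4); every edge runs between the two parts, so G is the complete bipartite graph K_{4,5}. The parts have unequal sizes, so no automorphism swaps them; each part is permuted independently, giving S_4 × S_5 of order 4!·5! = 2880.

2880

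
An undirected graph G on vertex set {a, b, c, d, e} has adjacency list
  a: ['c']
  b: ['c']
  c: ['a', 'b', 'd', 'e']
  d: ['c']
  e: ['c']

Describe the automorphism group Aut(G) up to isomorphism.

S_4

Vertex c has degree 4 and every other vertex has degree 1, so G is the star K_{1,4} with centre c. The 4 leaves are pairwise interchangeable while the centre is fixed, giving Aut(G) = S_4.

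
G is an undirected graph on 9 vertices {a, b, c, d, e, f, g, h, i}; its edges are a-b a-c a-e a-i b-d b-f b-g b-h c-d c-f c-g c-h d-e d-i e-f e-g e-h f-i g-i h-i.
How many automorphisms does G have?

2880

The vertices split by degree into {b, c, e, i} (degree 5) and {a, d, f, g, h} (degree 4); every edge runs between the two parts, so G is the complete bipartite graph K_{4,5}. The parts have unequal sizes, so no automorphism swaps them; each part is permuted independently, giving S_4 × S_5 of order 4!·5! = 2880.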